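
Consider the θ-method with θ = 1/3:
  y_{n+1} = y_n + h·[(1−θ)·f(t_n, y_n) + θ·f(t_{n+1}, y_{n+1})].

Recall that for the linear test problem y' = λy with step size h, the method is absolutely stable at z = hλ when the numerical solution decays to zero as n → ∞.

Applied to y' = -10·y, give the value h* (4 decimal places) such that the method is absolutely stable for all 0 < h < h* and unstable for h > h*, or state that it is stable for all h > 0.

With y'=λy (z=hλ):
  y_{n+1} = y_n + z·[2/3·y_n + 1/3·y_{n+1}] ⇒ (1 − 1/3z)y_{n+1} = (1 + 2/3z)y_n
  R(z) = (1 + 2/3z)/(1 − 1/3z).

Boundary: |R(x)|=1, x<0.
x=-0.83: |R|=0.3499
R=−1: 1+2/3x = −1+1/3x ⇒ -1/3x=2 ⇒ x=2/(-1/3)=-6.0000
Confirm numerically:
  x=-5.487: |R|=0.93955 <1
  x=-4.516: |R|=0.80255 <1
  x=-3.421: |R|=0.59835 <1
  x=-6.492: |R|=1.05183 >1
  x=-6.146: |R|=1.01596 >1
Interval (-6.0000, 0).

(-6.0000,0); λ=-10 ⇒ h* = (6)/10 = 0.6000.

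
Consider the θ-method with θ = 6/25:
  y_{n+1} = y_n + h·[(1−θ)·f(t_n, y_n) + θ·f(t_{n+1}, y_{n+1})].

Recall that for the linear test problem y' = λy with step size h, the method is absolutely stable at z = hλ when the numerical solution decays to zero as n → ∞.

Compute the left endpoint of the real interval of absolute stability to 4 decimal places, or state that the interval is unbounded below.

Set f=λy, z=hλ:
  y_{n+1} = y_n + z·[19/25·y_n + 6/25·y_{n+1}] ⇒ (1 − 6/25z)y_{n+1} = (1 + 19/25z)y_n
  so R(z) = (1 + 19/25z)/(1 − 6/25z).

Find x<0 with |R(x)|<1.
x=-0.84: |R|=0.3009
R=−1: 1+19/25x = −1+6/25x ⇒ -13/25x=2 ⇒ x=2/(-13/25)=-3.8462
Confirm numerically:
  x=-3.134: |R|=0.78865 <1
  x=-2.992: |R|=0.74148 <1
  x=-2.056: |R|=0.37669 <1
  x=-4.222: |R|=1.09708 >1
  x=-4.208: |R|=1.09362 >1
  x=-4.049: |R|=1.05350 >1
Interval (-3.8462, 0).

z* = -3.8462.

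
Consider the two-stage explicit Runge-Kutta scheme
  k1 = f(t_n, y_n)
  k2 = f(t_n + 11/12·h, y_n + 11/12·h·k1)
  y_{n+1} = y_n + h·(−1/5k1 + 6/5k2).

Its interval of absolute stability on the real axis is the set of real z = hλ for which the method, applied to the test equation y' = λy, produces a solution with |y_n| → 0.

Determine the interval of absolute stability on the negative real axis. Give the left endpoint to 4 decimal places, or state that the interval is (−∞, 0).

(-0.9091, 0).

On y'=λy, z=hλ:
  k1=λy_n ⇒ h·k1=z·y_n;  k2=λ(1+11/12z)y_n ⇒ h·k2=z(1+11/12z)y_n
  y_{n+1}/y_n = 1 − 1/5z + 6/5z(1+11/12z) = 1 + z + 11/10z²
  R(z) = 1 + z + 11/10z².

Need |R(x)|<1, x<0.
x=-0.61: |R|=0.7993
R=1: x+11/10x²=0 ⇒ x=−10/11=-0.9091; min R=1−1/(4·11/10)=0.7727>−1
Confirm numerically:
  x=-0.803: |R|=0.90629 <1
  x=-0.688: |R|=0.83268 <1
  x=-0.481: |R|=0.77350 <1
  x=-1.084: |R|=1.20856 >1
  x=-1.065: |R|=1.18265 >1
  x=-1.011: |R|=1.11333 >1
So |R|<1 on (-0.9091, 0).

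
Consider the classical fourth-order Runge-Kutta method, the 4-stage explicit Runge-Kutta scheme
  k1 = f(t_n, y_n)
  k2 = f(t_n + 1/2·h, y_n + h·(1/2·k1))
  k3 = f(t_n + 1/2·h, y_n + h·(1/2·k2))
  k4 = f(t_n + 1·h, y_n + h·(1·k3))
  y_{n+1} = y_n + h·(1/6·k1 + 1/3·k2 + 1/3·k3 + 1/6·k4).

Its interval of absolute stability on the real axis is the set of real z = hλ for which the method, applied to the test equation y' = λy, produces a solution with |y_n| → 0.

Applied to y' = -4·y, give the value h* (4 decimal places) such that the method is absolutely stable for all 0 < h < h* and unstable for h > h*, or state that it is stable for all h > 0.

Test eqn y'=λy, z=hλ:
  order 4, 4-stage ⇒ R(z)=1+z+z^2/2+z^3/6+z^4/24
  (e.g. R(-0.79)=0.45611, |R|=0.45611)

Boundary: |R(x)|=1, x<0.
x=-0.79: |R|=0.4561
|R(-2.84)|=1.0857 |R(-2.46)|=0.6106
Bisect:
  x_lo=-3.6817 |R|=3.4338  x_hi=-0.3954 |R|=0.6735
  mid=-2.03852 |R|=0.34692 →hi
  mid=-2.86010 |R|=1.11876 →lo
  mid=-2.44931 |R|=0.60086 →hi
  mid=-2.65470 |R|=0.82031 →hi
  mid=-2.75740 |R|=0.95875 →hi
  mid=-2.80875 |R|=1.03594 →lo
  mid=-2.78307 |R|=0.99666 →hi
  mid=-2.79591 |R|=1.01613 →lo
  mid=-2.78949 |R|=1.00635 →lo
  ...
  [-2.78548,-2.78528] ⇒ x*=-2.7853
So |R|<1 on (-2.7853, 0).

(-2.7853,0); λ=-4 ⇒ h* = 0.6963.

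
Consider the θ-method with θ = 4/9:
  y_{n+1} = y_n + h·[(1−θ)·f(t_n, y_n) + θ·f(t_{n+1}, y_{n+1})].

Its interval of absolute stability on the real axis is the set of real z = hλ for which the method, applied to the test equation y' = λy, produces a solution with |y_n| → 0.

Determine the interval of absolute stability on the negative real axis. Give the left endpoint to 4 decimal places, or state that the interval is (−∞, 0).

Set f=λy, z=hλ:
  y_{n+1} = y_n + z·[5/9·y_n + 4/9·y_{n+1}] ⇒ (1 − 4/9z)y_{n+1} = (1 + 5/9z)y_n
  R(z) = (1 + 5/9z)/(1 − 4/9z).

Need |R(x)|<1, x<0.
x=-0.97: |R|=0.3222
R=−1: 1+5/9x = −1+4/9x ⇒ -1/9x=2 ⇒ x=2/(-1/9)=-18.0000
Confirm numerically:
  x=-14.861: |R|=0.95414 <1
  x=-10.891: |R|=0.86476 <1
  x=-7.806: |R|=0.74657 <1
  x=-18.274: |R|=1.00334 >1
  x=-18.168: |R|=1.00206 >1
  x=-18.133: |R|=1.00163 >1
So |R|<1 on (-18.0000, 0).

(-18.0000, 0).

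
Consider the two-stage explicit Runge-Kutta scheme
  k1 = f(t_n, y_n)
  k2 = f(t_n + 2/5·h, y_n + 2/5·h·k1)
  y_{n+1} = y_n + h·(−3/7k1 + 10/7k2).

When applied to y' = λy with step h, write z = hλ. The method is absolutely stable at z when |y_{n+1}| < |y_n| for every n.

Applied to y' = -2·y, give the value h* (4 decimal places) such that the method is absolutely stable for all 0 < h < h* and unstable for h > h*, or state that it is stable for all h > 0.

Test eqn y'=λy, z=hλ:
  k1=λy_n ⇒ h·k1=z·y_n;  k2=λ(1+2/5z)y_n ⇒ h·k2=z(1+2/5z)y_n
  y_{n+1}/y_n = 1 − 3/7z + 10/7z(1+2/5z) = 1 + z + 4/7z²
  ⇒ R(z) = 1 + z + 4/7z².

Solve |R(x)|<1 on ℝ⁻.
x=-0.72: |R|=0.5762
R=1: x+4/7x²=0 ⇒ x=−7/4=-1.7500; min R=1−1/(4·4/7)=0.5625>−1
Confirm numerically:
  x=-1.288: |R|=0.65997 <1
  x=-0.924: |R|=0.56387 <1
  x=-0.910: |R|=0.56320 <1
  x=-0.864: |R|=0.56257 <1
  x=-2.310: |R|=1.73920 >1
  x=-2.142: |R|=1.47981 >1
  x=-2.085: |R|=1.39913 >1
Interval (-1.7500, 0).

(-1.7500,0); λ=-2 ⇒ h* = (7/4)/2 = 0.8750.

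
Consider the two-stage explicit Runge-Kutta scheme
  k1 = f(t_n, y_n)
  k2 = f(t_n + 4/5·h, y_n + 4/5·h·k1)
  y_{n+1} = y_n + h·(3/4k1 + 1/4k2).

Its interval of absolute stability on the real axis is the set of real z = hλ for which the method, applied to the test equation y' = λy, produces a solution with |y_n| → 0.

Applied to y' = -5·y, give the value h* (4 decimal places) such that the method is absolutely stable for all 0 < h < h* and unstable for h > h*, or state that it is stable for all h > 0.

On y'=λy, z=hλ:
  k1=λy_n ⇒ h·k1=z·y_n;  k2=λ(1+4/5z)y_n ⇒ h·k2=z(1+4/5z)y_n
  y_{n+1}/y_n = 1 + 3/4z + 1/4z(1+4/5z) = 1 + z + 1/5z²
  so R(z) = 1 + z + 1/5z².

Find x<0 with |R(x)|<1.
x=-0.97: |R|=0.2182
R=1: x+1/5x²=0 ⇒ x=−5=-5.0000; min R=1−1/(4·1/5)=-0.2500>−1
Confirm numerically:
  x=-4.925: |R|=0.92612 <1
  x=-3.155: |R|=0.16419 <1
  x=-2.146: |R|=0.22494 <1
  x=-5.510: |R|=1.56202 >1
  x=-5.452: |R|=1.49286 >1
  x=-5.349: |R|=1.37336 >1
Stable set (-5.0000, 0).

(-5.0000,0); λ=-5 ⇒ h* = (5)/5 = 1.0000.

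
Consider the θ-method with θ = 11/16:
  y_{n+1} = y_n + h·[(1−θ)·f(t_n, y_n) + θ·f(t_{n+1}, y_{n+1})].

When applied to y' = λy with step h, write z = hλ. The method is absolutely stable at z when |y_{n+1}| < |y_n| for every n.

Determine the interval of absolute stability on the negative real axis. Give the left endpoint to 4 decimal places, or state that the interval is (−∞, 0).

Test eqn y'=λy, z=hλ:
  y_{n+1} = y_n + z·[5/16·y_n + 11/16·y_{n+1}] ⇒ (1 − 11/16z)y_{n+1} = (1 + 5/16z)y_n
  R(z) = (1 + 5/16z)/(1 − 11/16z).

Find x<0 with |R(x)|<1.
x=-0.56: |R|=0.5957
x=-2: |R|=0.1579
x=-10: |R|=0.2698
x=-100: |R|=0.4337
θ=11/16≥1/2 ⇒ |1+5/16x|<|1−11/16x| ∀x<0 ⇒ unbounded interval.

(−∞, 0) — no finite endpoint.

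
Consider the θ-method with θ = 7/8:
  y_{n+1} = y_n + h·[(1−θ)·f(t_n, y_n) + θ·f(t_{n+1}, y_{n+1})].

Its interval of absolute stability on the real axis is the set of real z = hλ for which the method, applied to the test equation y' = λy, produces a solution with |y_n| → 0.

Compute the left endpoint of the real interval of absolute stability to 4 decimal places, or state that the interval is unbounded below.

unbounded; (−∞, 0).

Set f=λy, z=hλ:
  y_{n+1} = y_n + z·[1/8·y_n + 7/8·y_{n+1}] ⇒ (1 − 7/8z)y_{n+1} = (1 + 1/8z)y_n
  R(z) = (1 + 1/8z)/(1 − 7/8z).

Solve |R(x)|<1 on ℝ⁻.
x=-1.72: |R|=0.3134
x=-2: |R|=0.2727
x=-10: |R|=0.0256
x=-100: |R|=0.1299
θ=7/8≥1/2 ⇒ |1+1/8x|<|1−7/8x| ∀x<0 ⇒ stable on all of ℝ⁻.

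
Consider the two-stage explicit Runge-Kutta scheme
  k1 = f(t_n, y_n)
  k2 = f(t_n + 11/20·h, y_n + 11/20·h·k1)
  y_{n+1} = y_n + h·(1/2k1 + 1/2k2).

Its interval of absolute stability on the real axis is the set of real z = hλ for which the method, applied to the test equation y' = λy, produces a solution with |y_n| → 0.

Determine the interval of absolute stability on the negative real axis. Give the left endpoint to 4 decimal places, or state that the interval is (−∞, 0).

Test eqn y'=λy, z=hλ:
  k1=λy_n ⇒ h·k1=z·y_n;  k2=λ(1+11/20z)y_n ⇒ h·k2=z(1+11/20z)y_n
  y_{n+1}/y_n = 1 + 1/2z + 1/2z(1+11/20z) = 1 + z + 11/40z²
  ⇒ R(z) = 1 + z + 11/40z².

Solve |R(x)|<1 on ℝ⁻.
x=-1.29: |R|=0.1676
R=1: x+11/40x²=0 ⇒ x=−40/11=-3.6364; min R=1−1/(4·11/40)=0.0909>−1
Confirm numerically:
  x=-2.635: |R|=0.27439 <1
  x=-2.364: |R|=0.17284 <1
  x=-2.076: |R|=0.10919 <1
  x=-4.126: |R|=1.55557 >1
  x=-3.941: |R|=1.33016 >1
So |R|<1 on (-3.6364, 0).

z∈(-3.6364,0).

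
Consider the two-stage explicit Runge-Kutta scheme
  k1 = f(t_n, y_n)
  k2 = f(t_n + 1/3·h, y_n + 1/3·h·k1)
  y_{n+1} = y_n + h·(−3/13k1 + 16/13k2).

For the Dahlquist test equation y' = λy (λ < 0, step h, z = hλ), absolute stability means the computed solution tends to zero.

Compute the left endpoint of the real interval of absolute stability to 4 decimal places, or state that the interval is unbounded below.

Test eqn y'=λy, z=hλ:
  k1=λy_n ⇒ h·k1=z·y_n;  k2=λ(1+1/3z)y_n ⇒ h·k2=z(1+1/3z)y_n
  y_{n+1}/y_n = 1 − 3/13z + 16/13z(1+1/3z) = 1 + z + 16/39z²
  so R(z) = 1 + z + 16/39z².

Boundary: |R(x)|=1, x<0.
x=-0.35: |R|=0.7003
R=1: x+16/39x²=0 ⇒ x=−39/16=-2.4375; min R=1−1/(4·16/39)=0.3906>−1
Confirm numerically:
  x=-2.372: |R|=0.93626 <1
  x=-2.178: |R|=0.76813 <1
  x=-2.053: |R|=0.67615 <1
  x=-2.888: |R|=1.53376 >1
  x=-2.577: |R|=1.14748 >1
So |R|<1 on (-2.4375, 0).

z* = -2.4375.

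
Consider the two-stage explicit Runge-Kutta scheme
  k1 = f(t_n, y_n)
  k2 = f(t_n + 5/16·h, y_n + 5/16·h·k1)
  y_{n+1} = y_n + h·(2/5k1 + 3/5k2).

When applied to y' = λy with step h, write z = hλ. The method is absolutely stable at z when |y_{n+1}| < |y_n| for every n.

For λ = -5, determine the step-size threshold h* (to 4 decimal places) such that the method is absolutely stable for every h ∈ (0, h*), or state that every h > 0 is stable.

Set f=λy, z=hλ:
  k1=λy_n ⇒ h·k1=z·y_n;  k2=λ(1+5/16z)y_n ⇒ h·k2=z(1+5/16z)y_n
  y_{n+1}/y_n = 1 + 2/5z + 3/5z(1+5/16z) = 1 + z + 3/16z²
  ⇒ R(z) = 1 + z + 3/16z².

Solve |R(x)|<1 on ℝ⁻.
x=-1.42: |R|=0.0419
R=1: x+3/16x²=0 ⇒ x=−16/3=-5.3333; min R=1−1/(4·3/16)=-0.3333>−1
Confirm numerically:
  x=-3.810: |R|=0.08823 <1
  x=-3.091: |R|=0.29957 <1
  x=-3.027: |R|=0.30899 <1
  x=-2.714: |R|=0.33291 <1
  x=-5.564: |R|=1.24064 >1
  x=-5.471: |R|=1.14122 >1
Stable set (-5.3333, 0).

(-5.3333,0); λ=-5 ⇒ h* = (16/3)/5 = 1.0667.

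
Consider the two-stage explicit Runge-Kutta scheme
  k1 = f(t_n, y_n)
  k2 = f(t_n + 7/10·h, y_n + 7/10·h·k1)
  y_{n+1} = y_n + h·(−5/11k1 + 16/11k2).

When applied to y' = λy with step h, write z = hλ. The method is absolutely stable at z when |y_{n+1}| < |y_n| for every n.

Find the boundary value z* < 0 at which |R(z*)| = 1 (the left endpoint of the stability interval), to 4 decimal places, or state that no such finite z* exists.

Test eqn y'=λy, z=hλ:
  k1=λy_n ⇒ h·k1=z·y_n;  k2=λ(1+7/10z)y_n ⇒ h·k2=z(1+7/10z)y_n
  y_{n+1}/y_n = 1 − 5/11z + 16/11z(1+7/10z) = 1 + z + 56/55z²
  so R(z) = 1 + z + 56/55z².

Need |R(x)|<1, x<0.
x=-0.35: |R|=0.7747
R=1: x+56/55x²=0 ⇒ x=−55/56=-0.9821; min R=1−1/(4·56/55)=0.7545>−1
Confirm numerically:
  x=-0.940: |R|=0.95967 <1
  x=-0.862: |R|=0.89455 <1
  x=-0.838: |R|=0.87701 <1
  x=-1.377: |R|=1.55360 >1
  x=-1.266: |R|=1.36590 >1
So |R|<1 on (-0.9821, 0).

left endpoint -0.9821.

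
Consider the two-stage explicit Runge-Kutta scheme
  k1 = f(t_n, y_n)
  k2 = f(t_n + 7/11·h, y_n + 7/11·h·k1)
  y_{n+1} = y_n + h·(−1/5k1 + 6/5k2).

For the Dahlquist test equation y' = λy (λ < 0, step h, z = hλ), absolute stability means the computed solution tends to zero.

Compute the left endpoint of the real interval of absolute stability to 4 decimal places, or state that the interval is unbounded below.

Set f=λy, z=hλ:
  k1=λy_n ⇒ h·k1=z·y_n;  k2=λ(1+7/11z)y_n ⇒ h·k2=z(1+7/11z)y_n
  y_{n+1}/y_n = 1 − 1/5z + 6/5z(1+7/11z) = 1 + z + 42/55z²
  ⇒ R(z) = 1 + z + 42/55z².

Boundary: |R(x)|=1, x<0.
x=-1.1: |R|=0.8240
R=1: x+42/55x²=0 ⇒ x=−55/42=-1.3095; min R=1−1/(4·42/55)=0.6726>−1
Confirm numerically:
  x=-1.018: |R|=0.77337 <1
  x=-0.853: |R|=0.70263 <1
  x=-0.791: |R|=0.68679 <1
  x=-1.515: |R|=1.23772 >1
  x=-1.439: |R|=1.14228 >1
Interval (-1.3095, 0).

left endpoint -1.3095.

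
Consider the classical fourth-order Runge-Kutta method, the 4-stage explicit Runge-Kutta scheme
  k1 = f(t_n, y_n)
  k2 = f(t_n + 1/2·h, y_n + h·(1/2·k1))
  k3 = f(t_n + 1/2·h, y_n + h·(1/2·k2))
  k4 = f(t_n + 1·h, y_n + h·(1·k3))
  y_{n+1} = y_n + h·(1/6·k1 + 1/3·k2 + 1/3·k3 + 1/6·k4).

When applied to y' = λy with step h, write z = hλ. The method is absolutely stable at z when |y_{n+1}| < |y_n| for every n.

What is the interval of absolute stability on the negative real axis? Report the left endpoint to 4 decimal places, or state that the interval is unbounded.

On y'=λy, z=hλ:
  order 4, 4-stage ⇒ R(z)=1+z+z^2/2+z^3/6+z^4/24
  (e.g. R(-0.93)=0.39956, |R|=0.39956)

Need |R(x)|<1, x<0.
x=-0.93: |R|=0.3996
|R(-3.12)|=1.6336 |R(-3.06)|=1.4996 |R(-1.89)|=0.3025
Bisect:
  x_lo=-3.2204 |R|=1.8802  x_hi=-0.1743 |R|=0.8400
  mid=-1.69737 |R|=0.27398 →hi
  mid=-2.45888 |R|=0.60953 →hi
  mid=-2.83964 |R|=1.08508 →lo
  mid=-2.64926 |R|=0.81354 →hi
  mid=-2.74445 |R|=0.94015 →hi
  mid=-2.79205 |R|=1.01023 →lo
  mid=-2.76825 |R|=0.97460 →hi
  mid=-2.78015 |R|=0.99227 →hi
  ...
  [-2.78535,-2.78517] ⇒ x*=-2.7853
So |R|<1 on (-2.7853, 0).

z∈(-2.7853,0).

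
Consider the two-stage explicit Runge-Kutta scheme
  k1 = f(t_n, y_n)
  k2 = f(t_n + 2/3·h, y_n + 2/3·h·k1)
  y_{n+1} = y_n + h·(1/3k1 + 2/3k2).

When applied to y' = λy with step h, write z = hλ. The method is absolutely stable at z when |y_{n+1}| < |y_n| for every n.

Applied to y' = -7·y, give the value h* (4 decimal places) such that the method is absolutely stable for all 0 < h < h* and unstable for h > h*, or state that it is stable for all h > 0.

Test eqn y'=λy, z=hλ:
  k1=λy_n ⇒ h·k1=z·y_n;  k2=λ(1+2/3z)y_n ⇒ h·k2=z(1+2/3z)y_n
  y_{n+1}/y_n = 1 + 1/3z + 2/3z(1+2/3z) = 1 + z + 4/9z²
  Hence R(z) = 1 + z + 4/9z².

Boundary: |R(x)|=1, x<0.
x=-0.84: |R|=0.4736
R=1: x+4/9x²=0 ⇒ x=−9/4=-2.2500; min R=1−1/(4·4/9)=0.4375>−1
Confirm numerically:
  x=-1.286: |R|=0.44902 <1
  x=-1.071: |R|=0.43880 <1
  x=-0.979: |R|=0.44697 <1
  x=-2.842: |R|=1.74776 >1
  x=-2.761: |R|=1.62705 >1
Interval (-2.2500, 0).

(-2.2500,0); λ=-7 ⇒ h* = (9/4)/7 = 0.3214.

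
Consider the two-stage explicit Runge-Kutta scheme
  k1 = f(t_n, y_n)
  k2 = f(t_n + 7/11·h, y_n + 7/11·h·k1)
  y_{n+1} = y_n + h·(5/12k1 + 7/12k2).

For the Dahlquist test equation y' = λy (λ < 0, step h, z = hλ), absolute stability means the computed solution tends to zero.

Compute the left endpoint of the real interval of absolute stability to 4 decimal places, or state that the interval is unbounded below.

Test eqn y'=λy, z=hλ:
  k1=λy_n ⇒ h·k1=z·y_n;  k2=λ(1+7/11z)y_n ⇒ h·k2=z(1+7/11z)y_n
  y_{n+1}/y_n = 1 + 5/12z + 7/12z(1+7/11z) = 1 + z + 49/132z²
  Hence R(z) = 1 + z + 49/132z².

Solve |R(x)|<1 on ℝ⁻.
x=-1.73: |R|=0.3810
R=1: x+49/132x²=0 ⇒ x=−132/49=-2.6939; min R=1−1/(4·49/132)=0.3265>−1
Confirm numerically:
  x=-1.608: |R|=0.35183 <1
  x=-1.581: |R|=0.34687 <1
  x=-1.504: |R|=0.33569 <1
  x=-3.158: |R|=1.54409 >1
  x=-2.872: |R|=1.18990 >1
Stable set (-2.6939, 0).

z* = -2.6939.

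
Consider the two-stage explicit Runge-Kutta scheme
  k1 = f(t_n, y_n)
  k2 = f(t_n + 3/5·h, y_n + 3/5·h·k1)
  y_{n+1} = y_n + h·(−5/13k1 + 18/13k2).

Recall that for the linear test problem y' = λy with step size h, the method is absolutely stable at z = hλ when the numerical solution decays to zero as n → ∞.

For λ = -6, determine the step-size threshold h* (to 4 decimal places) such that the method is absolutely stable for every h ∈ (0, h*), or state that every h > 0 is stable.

(-1.2037,0); λ=-6 ⇒ h* = (65/54)/6 = 0.2006.

With y'=λy (z=hλ):
  k1=λy_n ⇒ h·k1=z·y_n;  k2=λ(1+3/5z)y_n ⇒ h·k2=z(1+3/5z)y_n
  y_{n+1}/y_n = 1 − 5/13z + 18/13z(1+3/5z) = 1 + z + 54/65z²
  so R(z) = 1 + z + 54/65z².

Boundary: |R(x)|=1, x<0.
x=-0.72: |R|=0.7107
R=1: x+54/65x²=0 ⇒ x=−65/54=-1.2037; min R=1−1/(4·54/65)=0.6991>−1
Confirm numerically:
  x=-0.732: |R|=0.71315 <1
  x=-0.652: |R|=0.70116 <1
  x=-0.590: |R|=0.69919 <1
  x=-0.546: |R|=0.70167 <1
  x=-1.461: |R|=1.31229 >1
  x=-1.265: |R|=1.06442 >1
Interval (-1.2037, 0).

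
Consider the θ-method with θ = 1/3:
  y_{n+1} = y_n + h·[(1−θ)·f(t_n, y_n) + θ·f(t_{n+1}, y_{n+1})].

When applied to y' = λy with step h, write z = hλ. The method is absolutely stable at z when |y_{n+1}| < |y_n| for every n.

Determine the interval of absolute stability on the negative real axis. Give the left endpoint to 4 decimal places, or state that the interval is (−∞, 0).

z∈(-6.0000,0).

Test eqn y'=λy, z=hλ:
  y_{n+1} = y_n + z·[2/3·y_n + 1/3·y_{n+1}] ⇒ (1 − 1/3z)y_{n+1} = (1 + 2/3z)y_n
  ⇒ R(z) = (1 + 2/3z)/(1 − 1/3z).

Find x<0 with |R(x)|<1.
x=-0.37: |R|=0.6706
R=−1: 1+2/3x = −1+1/3x ⇒ -1/3x=2 ⇒ x=2/(-1/3)=-6.0000
Confirm numerically:
  x=-5.534: |R|=0.94539 <1
  x=-2.910: |R|=0.47716 <1
  x=-2.717: |R|=0.42575 <1
  x=-6.386: |R|=1.04113 >1
  x=-6.040: |R|=1.00442 >1
Interval (-6.0000, 0).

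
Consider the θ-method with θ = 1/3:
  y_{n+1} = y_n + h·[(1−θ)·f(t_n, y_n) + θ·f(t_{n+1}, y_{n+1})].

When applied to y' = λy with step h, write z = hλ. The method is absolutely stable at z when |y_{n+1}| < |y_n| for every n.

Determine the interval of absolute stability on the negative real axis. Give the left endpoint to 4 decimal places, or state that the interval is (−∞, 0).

On y'=λy, z=hλ:
  y_{n+1} = y_n + z·[2/3·y_n + 1/3·y_{n+1}] ⇒ (1 − 1/3z)y_{n+1} = (1 + 2/3z)y_n
  Hence R(z) = (1 + 2/3z)/(1 − 1/3z).

Find x<0 with |R(x)|<1.
x=-1.49: |R|=0.0045
R=−1: 1+2/3x = −1+1/3x ⇒ -1/3x=2 ⇒ x=2/(-1/3)=-6.0000
Confirm numerically:
  x=-5.791: |R|=0.97623 <1
  x=-3.464: |R|=0.60767 <1
  x=-2.630: |R|=0.40142 <1
  x=-6.387: |R|=1.04123 >1
  x=-6.282: |R|=1.03038 >1
  x=-6.202: |R|=1.02195 >1
So |R|<1 on (-6.0000, 0).

(-6.0000, 0).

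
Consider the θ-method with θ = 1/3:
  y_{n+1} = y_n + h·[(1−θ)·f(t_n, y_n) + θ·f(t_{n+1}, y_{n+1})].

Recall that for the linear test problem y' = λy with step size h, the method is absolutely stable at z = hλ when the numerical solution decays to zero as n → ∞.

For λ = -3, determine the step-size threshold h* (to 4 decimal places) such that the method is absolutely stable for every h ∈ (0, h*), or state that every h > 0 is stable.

(-6.0000,0); λ=-3 ⇒ h* = (6)/3 = 2.0000.

On y'=λy, z=hλ:
  y_{n+1} = y_n + z·[2/3·y_n + 1/3·y_{n+1}] ⇒ (1 − 1/3z)y_{n+1} = (1 + 2/3z)y_n
  Hence R(z) = (1 + 2/3z)/(1 − 1/3z).

Find x<0 with |R(x)|<1.
x=-1.11: |R|=0.1898
R=−1: 1+2/3x = −1+1/3x ⇒ -1/3x=2 ⇒ x=2/(-1/3)=-6.0000
Confirm numerically:
  x=-5.882: |R|=0.98671 <1
  x=-3.728: |R|=0.66231 <1
  x=-3.113: |R|=0.52773 <1
  x=-6.399: |R|=1.04245 >1
  x=-6.382: |R|=1.04072 >1
  x=-6.283: |R|=1.03049 >1
Interval (-6.0000, 0).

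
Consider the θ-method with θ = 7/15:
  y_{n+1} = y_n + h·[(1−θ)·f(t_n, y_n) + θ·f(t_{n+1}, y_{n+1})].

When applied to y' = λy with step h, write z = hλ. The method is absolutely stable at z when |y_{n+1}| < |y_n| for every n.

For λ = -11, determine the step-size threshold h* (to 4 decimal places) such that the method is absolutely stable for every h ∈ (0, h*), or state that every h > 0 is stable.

Set f=λy, z=hλ:
  y_{n+1} = y_n + z·[8/15·y_n + 7/15·y_{n+1}] ⇒ (1 − 7/15z)y_{n+1} = (1 + 8/15z)y_n
  R(z) = (1 + 8/15z)/(1 − 7/15z).

Find x<0 with |R(x)|<1.
x=-0.33: |R|=0.7140
R=−1: 1+8/15x = −1+7/15x ⇒ -1/15x=2 ⇒ x=2/(-1/15)=-30.0000
Confirm numerically:
  x=-27.747: |R|=0.98923 <1
  x=-24.695: |R|=0.97176 <1
  x=-15.302: |R|=0.87964 <1
  x=-30.576: |R|=1.00251 >1
  x=-30.512: |R|=1.00224 >1
  x=-30.314: |R|=1.00138 >1
Interval (-30.0000, 0).

(-30.0000,0); λ=-11 ⇒ h* = (30)/11 = 2.7273.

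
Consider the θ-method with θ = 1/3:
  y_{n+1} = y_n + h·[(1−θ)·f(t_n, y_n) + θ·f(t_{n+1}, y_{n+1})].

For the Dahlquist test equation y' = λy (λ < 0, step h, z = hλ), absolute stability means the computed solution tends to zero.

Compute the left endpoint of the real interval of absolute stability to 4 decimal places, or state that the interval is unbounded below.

left endpoint -6.0000.

With y'=λy (z=hλ):
  y_{n+1} = y_n + z·[2/3·y_n + 1/3·y_{n+1}] ⇒ (1 − 1/3z)y_{n+1} = (1 + 2/3z)y_n
  R(z) = (1 + 2/3z)/(1 − 1/3z).

Boundary: |R(x)|=1, x<0.
x=-0.64: |R|=0.4725
R=−1: 1+2/3x = −1+1/3x ⇒ -1/3x=2 ⇒ x=2/(-1/3)=-6.0000
Confirm numerically:
  x=-5.150: |R|=0.89571 <1
  x=-4.667: |R|=0.82614 <1
  x=-3.596: |R|=0.63554 <1
  x=-6.380: |R|=1.04051 >1
  x=-6.377: |R|=1.04020 >1
  x=-6.065: |R|=1.00717 >1
So |R|<1 on (-6.0000, 0).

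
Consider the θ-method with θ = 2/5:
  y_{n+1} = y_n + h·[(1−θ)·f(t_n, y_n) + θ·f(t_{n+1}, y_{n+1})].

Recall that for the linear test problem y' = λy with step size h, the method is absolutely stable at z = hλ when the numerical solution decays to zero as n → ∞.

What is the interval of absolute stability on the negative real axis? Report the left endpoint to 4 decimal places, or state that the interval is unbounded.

z∈(-10.0000,0).

Set f=λy, z=hλ:
  y_{n+1} = y_n + z·[3/5·y_n + 2/5·y_{n+1}] ⇒ (1 − 2/5z)y_{n+1} = (1 + 3/5z)y_n
  R(z) = (1 + 3/5z)/(1 − 2/5z).

Find x<0 with |R(x)|<1.
x=-0.9: |R|=0.3382
R=−1: 1+3/5x = −1+2/5x ⇒ -1/5x=2 ⇒ x=2/(-1/5)=-10.0000
Confirm numerically:
  x=-8.822: |R|=0.94798 <1
  x=-4.307: |R|=0.58183 <1
  x=-4.299: |R|=0.58075 <1
  x=-10.428: |R|=1.01655 >1
  x=-10.118: |R|=1.00468 >1
Interval (-10.0000, 0).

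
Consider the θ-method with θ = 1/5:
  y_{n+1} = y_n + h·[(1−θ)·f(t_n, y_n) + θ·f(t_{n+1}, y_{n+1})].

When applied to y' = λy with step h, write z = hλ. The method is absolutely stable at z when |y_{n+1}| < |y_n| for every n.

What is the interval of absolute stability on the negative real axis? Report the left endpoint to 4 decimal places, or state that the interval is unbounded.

Set f=λy, z=hλ:
  y_{n+1} = y_n + z·[4/5·y_n + 1/5·y_{n+1}] ⇒ (1 − 1/5z)y_{n+1} = (1 + 4/5z)y_n
  R(z) = (1 + 4/5z)/(1 − 1/5z).

Find x<0 with |R(x)|<1.
x=-1.61: |R|=0.2179
R=−1: 1+4/5x = −1+1/5x ⇒ -3/5x=2 ⇒ x=2/(-3/5)=-3.3333
Confirm numerically:
  x=-2.614: |R|=0.71657 <1
  x=-2.598: |R|=0.70966 <1
  x=-2.183: |R|=0.51956 <1
  x=-3.681: |R|=1.12015 >1
  x=-3.433: |R|=1.03546 >1
So |R|<1 on (-3.3333, 0).

(-3.3333, 0).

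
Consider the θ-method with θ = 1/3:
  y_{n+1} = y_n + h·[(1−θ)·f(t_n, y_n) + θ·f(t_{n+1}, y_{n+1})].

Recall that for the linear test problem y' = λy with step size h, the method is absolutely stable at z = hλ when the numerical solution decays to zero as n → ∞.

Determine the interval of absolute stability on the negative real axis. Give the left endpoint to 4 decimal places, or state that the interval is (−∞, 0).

z∈(-6.0000,0).

With y'=λy (z=hλ):
  y_{n+1} = y_n + z·[2/3·y_n + 1/3·y_{n+1}] ⇒ (1 − 1/3z)y_{n+1} = (1 + 2/3z)y_n
  R(z) = (1 + 2/3z)/(1 − 1/3z).

Need |R(x)|<1, x<0.
x=-0.84: |R|=0.3437
R=−1: 1+2/3x = −1+1/3x ⇒ -1/3x=2 ⇒ x=2/(-1/3)=-6.0000
Confirm numerically:
  x=-5.045: |R|=0.88129 <1
  x=-4.575: |R|=0.81188 <1
  x=-2.753: |R|=0.43560 <1
  x=-2.446: |R|=0.34741 <1
  x=-6.570: |R|=1.05956 >1
  x=-6.480: |R|=1.05063 >1
  x=-6.251: |R|=1.02713 >1
Interval (-6.0000, 0).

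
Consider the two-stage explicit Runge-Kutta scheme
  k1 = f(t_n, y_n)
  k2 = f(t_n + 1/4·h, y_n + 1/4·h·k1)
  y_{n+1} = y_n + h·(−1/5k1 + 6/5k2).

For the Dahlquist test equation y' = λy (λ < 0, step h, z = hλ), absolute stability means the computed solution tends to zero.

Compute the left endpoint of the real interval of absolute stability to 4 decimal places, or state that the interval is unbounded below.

z* = -3.3333.

Set f=λy, z=hλ:
  k1=λy_n ⇒ h·k1=z·y_n;  k2=λ(1+1/4z)y_n ⇒ h·k2=z(1+1/4z)y_n
  y_{n+1}/y_n = 1 − 1/5z + 6/5z(1+1/4z) = 1 + z + 3/10z²
  ⇒ R(z) = 1 + z + 3/10z².

Solve |R(x)|<1 on ℝ⁻.
x=-1.5: |R|=0.1750
R=1: x+3/10x²=0 ⇒ x=−10/3=-3.3333; min R=1−1/(4·3/10)=0.1667>−1
Confirm numerically:
  x=-2.887: |R|=0.61343 <1
  x=-2.103: |R|=0.22378 <1
  x=-1.565: |R|=0.16977 <1
  x=-1.458: |R|=0.17973 <1
  x=-3.652: |R|=1.34913 >1
  x=-3.535: |R|=1.21387 >1
Stable set (-3.3333, 0).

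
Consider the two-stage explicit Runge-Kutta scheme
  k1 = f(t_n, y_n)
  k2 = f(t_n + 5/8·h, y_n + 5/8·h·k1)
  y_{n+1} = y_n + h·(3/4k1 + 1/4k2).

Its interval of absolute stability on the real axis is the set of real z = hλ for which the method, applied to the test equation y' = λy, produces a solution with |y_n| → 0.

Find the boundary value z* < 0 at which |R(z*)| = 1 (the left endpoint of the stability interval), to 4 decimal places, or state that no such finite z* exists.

left endpoint -6.4000.

Test eqn y'=λy, z=hλ:
  k1=λy_n ⇒ h·k1=z·y_n;  k2=λ(1+5/8z)y_n ⇒ h·k2=z(1+5/8z)y_n
  y_{n+1}/y_n = 1 + 3/4z + 1/4z(1+5/8z) = 1 + z + 5/32z²
  R(z) = 1 + z + 5/32z².

Boundary: |R(x)|=1, x<0.
x=-1.55: |R|=0.1746
R=1: x+5/32x²=0 ⇒ x=−32/5=-6.4000; min R=1−1/(4·5/32)=-0.6000>−1
Confirm numerically:
  x=-4.632: |R|=0.27959 <1
  x=-3.754: |R|=0.55204 <1
  x=-3.715: |R|=0.55856 <1
  x=-3.110: |R|=0.59873 <1
  x=-6.707: |R|=1.32173 >1
  x=-6.704: |R|=1.31844 >1
  x=-6.529: |R|=1.13160 >1
Stable set (-6.4000, 0).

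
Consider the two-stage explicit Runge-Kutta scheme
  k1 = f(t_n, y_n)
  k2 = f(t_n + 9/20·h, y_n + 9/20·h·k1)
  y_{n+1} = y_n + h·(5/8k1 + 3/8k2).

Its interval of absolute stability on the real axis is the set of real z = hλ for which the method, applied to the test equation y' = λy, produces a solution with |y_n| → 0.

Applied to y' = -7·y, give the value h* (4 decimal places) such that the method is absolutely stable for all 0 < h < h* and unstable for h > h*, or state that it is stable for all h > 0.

(-5.9259,0); λ=-7 ⇒ h* = (160/27)/7 = 0.8466.

Test eqn y'=λy, z=hλ:
  k1=λy_n ⇒ h·k1=z·y_n;  k2=λ(1+9/20z)y_n ⇒ h·k2=z(1+9/20z)y_n
  y_{n+1}/y_n = 1 + 5/8z + 3/8z(1+9/20z) = 1 + z + 27/160z²
  R(z) = 1 + z + 27/160z².

Find x<0 with |R(x)|<1.
x=-1.78: |R|=0.2453
R=1: x+27/160x²=0 ⇒ x=−160/27=-5.9259; min R=1−1/(4·27/160)=-0.4815>−1
Confirm numerically:
  x=-4.849: |R|=0.11879 <1
  x=-4.611: |R|=0.02315 <1
  x=-3.674: |R|=0.39617 <1
  x=-6.492: |R|=1.62015 >1
  x=-6.293: |R|=1.38981 >1
Interval (-5.9259, 0).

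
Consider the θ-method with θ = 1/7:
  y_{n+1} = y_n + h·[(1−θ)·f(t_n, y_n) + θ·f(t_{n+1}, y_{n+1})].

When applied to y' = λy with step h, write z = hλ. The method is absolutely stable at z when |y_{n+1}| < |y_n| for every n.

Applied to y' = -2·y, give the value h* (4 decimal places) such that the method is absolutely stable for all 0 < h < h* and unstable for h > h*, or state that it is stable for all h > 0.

On y'=λy, z=hλ:
  y_{n+1} = y_n + z·[6/7·y_n + 1/7·y_{n+1}] ⇒ (1 − 1/7z)y_{n+1} = (1 + 6/7z)y_n
  R(z) = (1 + 6/7z)/(1 − 1/7z).

Boundary: |R(x)|=1, x<0.
x=-0.65: |R|=0.4052
R=−1: 1+6/7x = −1+1/7x ⇒ -5/7x=2 ⇒ x=2/(-5/7)=-2.8000
Confirm numerically:
  x=-2.271: |R|=0.71470 <1
  x=-1.516: |R|=0.24612 <1
  x=-1.398: |R|=0.16528 <1
  x=-3.135: |R|=1.16527 >1
  x=-2.991: |R|=1.09559 >1
  x=-2.962: |R|=1.08131 >1
Interval (-2.8000, 0).

(-2.8000,0); λ=-2 ⇒ h* = (14/5)/2 = 1.4000.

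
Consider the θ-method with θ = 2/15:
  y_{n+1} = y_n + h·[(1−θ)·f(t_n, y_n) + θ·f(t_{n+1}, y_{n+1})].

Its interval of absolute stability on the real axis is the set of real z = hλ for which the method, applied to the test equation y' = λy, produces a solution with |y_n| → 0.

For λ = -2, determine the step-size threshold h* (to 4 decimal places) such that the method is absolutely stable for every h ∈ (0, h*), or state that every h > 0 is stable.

On y'=λy, z=hλ:
  y_{n+1} = y_n + z·[13/15·y_n + 2/15·y_{n+1}] ⇒ (1 − 2/15z)y_{n+1} = (1 + 13/15z)y_n
  so R(z) = (1 + 13/15z)/(1 − 2/15z).

Need |R(x)|<1, x<0.
x=-0.73: |R|=0.3348
R=−1: 1+13/15x = −1+2/15x ⇒ -11/15x=2 ⇒ x=2/(-11/15)=-2.7273
Confirm numerically:
  x=-2.278: |R|=0.74729 <1
  x=-2.228: |R|=0.71772 <1
  x=-1.305: |R|=0.11158 <1
  x=-2.957: |R|=1.12083 >1
  x=-2.794: |R|=1.03565 >1
Stable set (-2.7273, 0).

(-2.7273,0); λ=-2 ⇒ h* = (30/11)/2 = 1.3636.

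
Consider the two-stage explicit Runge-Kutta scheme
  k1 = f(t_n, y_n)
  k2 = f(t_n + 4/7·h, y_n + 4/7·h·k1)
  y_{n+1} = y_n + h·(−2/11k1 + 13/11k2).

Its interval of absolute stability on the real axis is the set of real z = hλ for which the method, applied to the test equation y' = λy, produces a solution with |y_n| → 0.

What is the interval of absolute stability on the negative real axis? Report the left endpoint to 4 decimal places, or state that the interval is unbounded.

With y'=λy (z=hλ):
  k1=λy_n ⇒ h·k1=z·y_n;  k2=λ(1+4/7z)y_n ⇒ h·k2=z(1+4/7z)y_n
  y_{n+1}/y_n = 1 − 2/11z + 13/11z(1+4/7z) = 1 + z + 52/77z²
  R(z) = 1 + z + 52/77z².

Solve |R(x)|<1 on ℝ⁻.
x=-1.42: |R|=0.9417
R=1: x+52/77x²=0 ⇒ x=−77/52=-1.4808; min R=1−1/(4·52/77)=0.6298>−1
Confirm numerically:
  x=-1.430: |R|=0.95097 <1
  x=-1.159: |R|=0.74815 <1
  x=-1.078: |R|=0.70678 <1
  x=-0.645: |R|=0.63595 <1
  x=-1.892: |R|=1.52544 >1
  x=-1.526: |R|=1.04661 >1
Interval (-1.4808, 0).

z∈(-1.4808,0).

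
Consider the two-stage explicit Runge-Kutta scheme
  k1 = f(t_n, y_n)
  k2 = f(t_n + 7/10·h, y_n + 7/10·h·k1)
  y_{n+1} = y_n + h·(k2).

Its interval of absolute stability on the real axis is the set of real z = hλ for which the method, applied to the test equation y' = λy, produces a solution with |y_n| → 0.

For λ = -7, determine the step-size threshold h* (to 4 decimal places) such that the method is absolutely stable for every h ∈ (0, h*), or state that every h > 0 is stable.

(-1.4286,0); λ=-7 ⇒ h* = (10/7)/7 = 0.2041.

Test eqn y'=λy, z=hλ:
  k1=λy_n ⇒ h·k1=z·y_n;  k2=λ(1+7/10z)y_n ⇒ h·k2=z(1+7/10z)y_n
  y_{n+1}/y_n = 1 + z(1+7/10z) = 1 + z + 7/10z²
  ⇒ R(z) = 1 + z + 7/10z².

Solve |R(x)|<1 on ℝ⁻.
x=-1.71: |R|=1.3369
R=1: x+7/10x²=0 ⇒ x=−10/7=-1.4286; min R=1−1/(4·7/10)=0.6429>−1
Confirm numerically:
  x=-1.386: |R|=0.95870 <1
  x=-1.281: |R|=0.86767 <1
  x=-0.783: |R|=0.64616 <1
  x=-1.512: |R|=1.08830 >1
  x=-1.450: |R|=1.02175 >1
So |R|<1 on (-1.4286, 0).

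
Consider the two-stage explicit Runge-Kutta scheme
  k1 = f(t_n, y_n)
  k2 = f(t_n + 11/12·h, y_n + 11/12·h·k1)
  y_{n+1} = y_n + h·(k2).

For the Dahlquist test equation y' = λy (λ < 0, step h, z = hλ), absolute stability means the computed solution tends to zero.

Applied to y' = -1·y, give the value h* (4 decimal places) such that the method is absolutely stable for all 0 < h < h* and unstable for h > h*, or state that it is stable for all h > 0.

Test eqn y'=λy, z=hλ:
  k1=λy_n ⇒ h·k1=z·y_n;  k2=λ(1+11/12z)y_n ⇒ h·k2=z(1+11/12z)y_n
  y_{n+1}/y_n = 1 + z(1+11/12z) = 1 + z + 11/12z²
  ⇒ R(z) = 1 + z + 11/12z².

Boundary: |R(x)|=1, x<0.
x=-0.45: |R|=0.7356
R=1: x+11/12x²=0 ⇒ x=−12/11=-1.0909; min R=1−1/(4·11/12)=0.7273>−1
Confirm numerically:
  x=-0.899: |R|=0.84185 <1
  x=-0.751: |R|=0.76600 <1
  x=-0.572: |R|=0.72792 <1
  x=-0.530: |R|=0.72749 <1
  x=-1.590: |R|=1.72743 >1
  x=-1.221: |R|=1.14560 >1
Stable set (-1.0909, 0).

(-1.0909,0); λ=-1 ⇒ h* = (12/11)/1 = 1.0909.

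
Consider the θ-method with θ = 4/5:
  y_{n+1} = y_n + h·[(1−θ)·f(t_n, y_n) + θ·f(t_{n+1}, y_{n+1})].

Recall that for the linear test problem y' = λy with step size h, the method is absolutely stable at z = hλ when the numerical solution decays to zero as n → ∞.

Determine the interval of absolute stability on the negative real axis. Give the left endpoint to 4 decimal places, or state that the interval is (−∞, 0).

On y'=λy, z=hλ:
  y_{n+1} = y_n + z·[1/5·y_n + 4/5·y_{n+1}] ⇒ (1 − 4/5z)y_{n+1} = (1 + 1/5z)y_n
  R(z) = (1 + 1/5z)/(1 − 4/5z).

Boundary: |R(x)|=1, x<0.
x=-0.74: |R|=0.5352
x=-2: |R|=0.2308
x=-10: |R|=0.1111
x=-100: |R|=0.2346
θ=4/5≥1/2 ⇒ |1+1/5x|<|1−4/5x| ∀x<0 ⇒ unbounded interval.

unbounded; (−∞, 0).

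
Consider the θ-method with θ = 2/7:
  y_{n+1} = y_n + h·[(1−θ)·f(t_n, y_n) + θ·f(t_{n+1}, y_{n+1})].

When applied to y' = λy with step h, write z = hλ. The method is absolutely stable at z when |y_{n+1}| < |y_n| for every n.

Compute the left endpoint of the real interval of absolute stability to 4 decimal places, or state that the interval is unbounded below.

z* = -4.6667.

Set f=λy, z=hλ:
  y_{n+1} = y_n + z·[5/7·y_n + 2/7·y_{n+1}] ⇒ (1 − 2/7z)y_{n+1} = (1 + 5/7z)y_n
  Hence R(z) = (1 + 5/7z)/(1 − 2/7z).

Need |R(x)|<1, x<0.
x=-1.28: |R|=0.0628
R=−1: 1+5/7x = −1+2/7x ⇒ -3/7x=2 ⇒ x=2/(-3/7)=-4.6667
Confirm numerically:
  x=-4.173: |R|=0.90349 <1
  x=-3.191: |R|=0.66918 <1
  x=-2.989: |R|=0.61219 <1
  x=-2.046: |R|=0.29120 <1
  x=-5.255: |R|=1.10080 >1
  x=-4.816: |R|=1.02694 >1
So |R|<1 on (-4.6667, 0).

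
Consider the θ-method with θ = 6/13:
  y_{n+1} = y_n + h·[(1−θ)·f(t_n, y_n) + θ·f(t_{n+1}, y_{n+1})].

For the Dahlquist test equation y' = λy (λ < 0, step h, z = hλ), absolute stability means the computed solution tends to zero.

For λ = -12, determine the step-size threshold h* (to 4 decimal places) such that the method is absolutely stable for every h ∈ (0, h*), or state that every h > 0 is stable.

(-26.0000,0); λ=-12 ⇒ h* = (26)/12 = 2.1667.

With y'=λy (z=hλ):
  y_{n+1} = y_n + z·[7/13·y_n + 6/13·y_{n+1}] ⇒ (1 − 6/13z)y_{n+1} = (1 + 7/13z)y_n
  so R(z) = (1 + 7/13z)/(1 − 6/13z).

Solve |R(x)|<1 on ℝ⁻.
x=-0.65: |R|=0.5000
R=−1: 1+7/13x = −1+6/13x ⇒ -1/13x=2 ⇒ x=2/(-1/13)=-26.0000
Confirm numerically:
  x=-25.606: |R|=0.99764 <1
  x=-20.910: |R|=0.96324 <1
  x=-20.673: |R|=0.96113 <1
  x=-16.014: |R|=0.90846 <1
  x=-26.268: |R|=1.00157 >1
  x=-26.249: |R|=1.00146 >1
  x=-26.184: |R|=1.00108 >1
Interval (-26.0000, 0).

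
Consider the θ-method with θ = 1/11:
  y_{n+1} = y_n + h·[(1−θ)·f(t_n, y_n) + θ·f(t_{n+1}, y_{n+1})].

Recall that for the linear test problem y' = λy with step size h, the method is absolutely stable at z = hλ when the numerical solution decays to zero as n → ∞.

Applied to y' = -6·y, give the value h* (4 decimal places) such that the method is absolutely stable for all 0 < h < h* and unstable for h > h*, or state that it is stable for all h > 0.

(-2.4444,0); λ=-6 ⇒ h* = (22/9)/6 = 0.4074.

On y'=λy, z=hλ:
  y_{n+1} = y_n + z·[10/11·y_n + 1/11·y_{n+1}] ⇒ (1 − 1/11z)y_{n+1} = (1 + 10/11z)y_n
  ⇒ R(z) = (1 + 10/11z)/(1 − 1/11z).

Need |R(x)|<1, x<0.
x=-0.45: |R|=0.5677
R=−1: 1+10/11x = −1+1/11x ⇒ -9/11x=2 ⇒ x=2/(-9/11)=-2.4444
Confirm numerically:
  x=-2.045: |R|=0.72442 <1
  x=-1.465: |R|=0.29282 <1
  x=-1.005: |R|=0.07913 <1
  x=-2.903: |R|=1.29684 >1
  x=-2.671: |R|=1.14915 >1
  x=-2.646: |R|=1.13293 >1
Interval (-2.4444, 0).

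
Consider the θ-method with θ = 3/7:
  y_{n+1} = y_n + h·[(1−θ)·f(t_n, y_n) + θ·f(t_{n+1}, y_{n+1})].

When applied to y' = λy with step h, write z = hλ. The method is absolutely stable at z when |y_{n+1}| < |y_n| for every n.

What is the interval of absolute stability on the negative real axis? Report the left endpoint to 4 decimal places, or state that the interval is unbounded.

z∈(-14.0000,0).

With y'=λy (z=hλ):
  y_{n+1} = y_n + z·[4/7·y_n + 3/7·y_{n+1}] ⇒ (1 − 3/7z)y_{n+1} = (1 + 4/7z)y_n
  so R(z) = (1 + 4/7z)/(1 − 3/7z).

Boundary: |R(x)|=1, x<0.
x=-1.11: |R|=0.2478
R=−1: 1+4/7x = −1+3/7x ⇒ -1/7x=2 ⇒ x=2/(-1/7)=-14.0000
Confirm numerically:
  x=-13.039: |R|=0.97916 <1
  x=-12.336: |R|=0.96219 <1
  x=-9.824: |R|=0.88550 <1
  x=-9.269: |R|=0.86408 <1
  x=-14.582: |R|=1.01147 >1
  x=-14.457: |R|=1.00907 >1
  x=-14.192: |R|=1.00387 >1
Stable set (-14.0000, 0).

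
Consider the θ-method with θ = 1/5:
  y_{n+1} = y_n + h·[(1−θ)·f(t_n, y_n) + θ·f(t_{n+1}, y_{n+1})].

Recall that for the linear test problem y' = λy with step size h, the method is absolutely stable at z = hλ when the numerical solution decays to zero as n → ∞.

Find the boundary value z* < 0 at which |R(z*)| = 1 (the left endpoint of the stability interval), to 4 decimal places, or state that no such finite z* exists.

On y'=λy, z=hλ:
  y_{n+1} = y_n + z·[4/5·y_n + 1/5·y_{n+1}] ⇒ (1 − 1/5z)y_{n+1} = (1 + 4/5z)y_n
  R(z) = (1 + 4/5z)/(1 − 1/5z).

Solve |R(x)|<1 on ℝ⁻.
x=-0.93: |R|=0.2159
R=−1: 1+4/5x = −1+1/5x ⇒ -3/5x=2 ⇒ x=2/(-3/5)=-3.3333
Confirm numerically:
  x=-2.996: |R|=0.87344 <1
  x=-2.928: |R|=0.84662 <1
  x=-2.186: |R|=0.52101 <1
  x=-3.574: |R|=1.08421 >1
  x=-3.433: |R|=1.03546 >1
Interval (-3.3333, 0).

left endpoint -3.3333.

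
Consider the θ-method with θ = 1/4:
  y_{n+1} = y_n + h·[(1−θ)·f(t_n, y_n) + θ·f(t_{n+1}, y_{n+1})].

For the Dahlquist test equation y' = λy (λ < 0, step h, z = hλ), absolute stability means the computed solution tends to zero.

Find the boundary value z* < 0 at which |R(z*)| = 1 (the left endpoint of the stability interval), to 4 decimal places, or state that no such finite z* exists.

left endpoint -4.0000.

On y'=λy, z=hλ:
  y_{n+1} = y_n + z·[3/4·y_n + 1/4·y_{n+1}] ⇒ (1 − 1/4z)y_{n+1} = (1 + 3/4z)y_n
  R(z) = (1 + 3/4z)/(1 − 1/4z).

Boundary: |R(x)|=1, x<0.
x=-1.11: |R|=0.1311
R=−1: 1+3/4x = −1+1/4x ⇒ -1/2x=2 ⇒ x=2/(-1/2)=-4.0000
Confirm numerically:
  x=-3.855: |R|=0.96308 <1
  x=-2.738: |R|=0.62541 <1
  x=-2.087: |R|=0.37145 <1
  x=-2.020: |R|=0.34219 <1
  x=-4.507: |R|=1.11920 >1
  x=-4.418: |R|=1.09931 >1
Interval (-4.0000, 0).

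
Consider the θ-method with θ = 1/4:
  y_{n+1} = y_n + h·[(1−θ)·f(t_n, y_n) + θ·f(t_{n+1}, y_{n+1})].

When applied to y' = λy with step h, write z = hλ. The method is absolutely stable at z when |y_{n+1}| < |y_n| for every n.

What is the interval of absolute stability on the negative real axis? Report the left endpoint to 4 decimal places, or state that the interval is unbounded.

(-4.0000, 0).

On y'=λy, z=hλ:
  y_{n+1} = y_n + z·[3/4·y_n + 1/4·y_{n+1}] ⇒ (1 − 1/4z)y_{n+1} = (1 + 3/4z)y_n
  so R(z) = (1 + 3/4z)/(1 − 1/4z).

Solve |R(x)|<1 on ℝ⁻.
x=-0.82: |R|=0.3195
R=−1: 1+3/4x = −1+1/4x ⇒ -1/2x=2 ⇒ x=2/(-1/2)=-4.0000
Confirm numerically:
  x=-3.845: |R|=0.96048 <1
  x=-3.117: |R|=0.75186 <1
  x=-2.517: |R|=0.54488 <1
  x=-4.464: |R|=1.10964 >1
  x=-4.139: |R|=1.03416 >1
  x=-4.100: |R|=1.02469 >1
Stable set (-4.0000, 0).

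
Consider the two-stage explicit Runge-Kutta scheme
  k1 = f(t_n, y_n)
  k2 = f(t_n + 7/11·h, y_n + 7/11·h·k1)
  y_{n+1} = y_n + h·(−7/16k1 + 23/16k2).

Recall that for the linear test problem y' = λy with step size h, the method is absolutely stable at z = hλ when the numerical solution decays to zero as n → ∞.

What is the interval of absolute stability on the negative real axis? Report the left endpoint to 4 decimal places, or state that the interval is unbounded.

(-1.0932, 0).

On y'=λy, z=hλ:
  k1=λy_n ⇒ h·k1=z·y_n;  k2=λ(1+7/11z)y_n ⇒ h·k2=z(1+7/11z)y_n
  y_{n+1}/y_n = 1 − 7/16z + 23/16z(1+7/11z) = 1 + z + 161/176z²
  Hence R(z) = 1 + z + 161/176z².

Boundary: |R(x)|=1, x<0.
x=-0.35: |R|=0.7621
R=1: x+161/176x²=0 ⇒ x=−176/161=-1.0932; min R=1−1/(4·161/176)=0.7267>−1
Confirm numerically:
  x=-0.913: |R|=0.84953 <1
  x=-0.879: |R|=0.82779 <1
  x=-0.754: |R|=0.76606 <1
  x=-0.602: |R|=0.72952 <1
  x=-1.538: |R|=1.62584 >1
  x=-1.462: |R|=1.49328 >1
  x=-1.294: |R|=1.23773 >1
Stable set (-1.0932, 0).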